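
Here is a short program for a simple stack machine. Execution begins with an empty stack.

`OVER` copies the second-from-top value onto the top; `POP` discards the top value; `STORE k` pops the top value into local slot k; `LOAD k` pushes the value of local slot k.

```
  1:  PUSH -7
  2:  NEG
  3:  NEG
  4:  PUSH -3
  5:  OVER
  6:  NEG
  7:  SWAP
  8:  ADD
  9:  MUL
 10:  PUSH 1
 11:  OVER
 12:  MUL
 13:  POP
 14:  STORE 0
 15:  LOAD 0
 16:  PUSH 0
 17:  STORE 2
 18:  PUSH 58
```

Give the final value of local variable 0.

-28

PUSH -7 -> [-7]
NEG     -> [7]
NEG     -> [-7]
PUSH -3 -> [-7, -3]
OVER    -> [-7, -3, -7]
NEG     -> [-7, -3, 7]
SWAP    -> [-7, 7, -3]
ADD     -> [-7, 4]
MUL     -> [-28]
PUSH 1  -> [-28, 1]
OVER    -> [-28, 1, -28]
MUL     -> [-28, -28]
POP     -> [-28]
STORE 0 -> []
LOAD 0  -> [-28]
PUSH 0  -> [-28, 0]
STORE 2 -> [-28]
PUSH 58 -> [-28, 58]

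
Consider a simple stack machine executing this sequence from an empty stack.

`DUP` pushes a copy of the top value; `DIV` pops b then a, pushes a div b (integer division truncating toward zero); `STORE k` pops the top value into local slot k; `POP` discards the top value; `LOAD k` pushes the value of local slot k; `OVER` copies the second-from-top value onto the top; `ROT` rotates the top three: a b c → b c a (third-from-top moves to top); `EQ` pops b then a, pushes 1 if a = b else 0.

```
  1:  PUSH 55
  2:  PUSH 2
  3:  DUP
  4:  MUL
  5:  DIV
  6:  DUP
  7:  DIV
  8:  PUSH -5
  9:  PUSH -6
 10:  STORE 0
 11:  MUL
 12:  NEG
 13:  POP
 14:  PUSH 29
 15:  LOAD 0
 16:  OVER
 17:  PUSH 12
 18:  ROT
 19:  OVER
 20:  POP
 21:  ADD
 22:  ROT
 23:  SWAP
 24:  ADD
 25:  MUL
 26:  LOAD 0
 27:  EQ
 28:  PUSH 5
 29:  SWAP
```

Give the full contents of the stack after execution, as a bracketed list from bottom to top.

[5, 0]

PUSH 55  [55]
PUSH 2   [55, 2]
DUP      [55, 2, 2]
MUL      [55, 4]
DIV      [13]
DUP      [13, 13]
DIV      [1]
PUSH -5  [1, -5]
PUSH -6  [1, -5, -6]
STORE 0  [1, -5]
MUL      [-5]
NEG      [5]
POP      []
PUSH 29  [29]
LOAD 0   [29, -6]
OVER     [29, -6, 29]
PUSH 12  [29, -6, 29, 12]
ROT      [29, 29, 12, -6]
OVER     [29, 29, 12, -6, 12]
POP      [29, 29, 12, -6]
ADD      [29, 29, 6]
ROT      [29, 6, 29]
SWAP     [29, 29, 6]
ADD      [29, 35]
MUL      [1015]
LOAD 0   [1015, -6]
EQ       [0]
PUSH 5   [0, 5]
SWAP     [5, 0]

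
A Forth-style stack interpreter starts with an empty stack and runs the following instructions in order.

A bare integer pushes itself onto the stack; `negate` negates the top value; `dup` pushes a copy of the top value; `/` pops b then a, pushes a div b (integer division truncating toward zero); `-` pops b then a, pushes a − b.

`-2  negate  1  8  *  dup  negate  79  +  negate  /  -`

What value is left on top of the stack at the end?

-2      -2
negate  2
1       2 1
8       2 1 8
*       2 8
dup     2 8 8
negate  2 8 -8
79      2 8 -8 79
+       2 8 71
negate  2 8 -71
/       2 0
-       2

2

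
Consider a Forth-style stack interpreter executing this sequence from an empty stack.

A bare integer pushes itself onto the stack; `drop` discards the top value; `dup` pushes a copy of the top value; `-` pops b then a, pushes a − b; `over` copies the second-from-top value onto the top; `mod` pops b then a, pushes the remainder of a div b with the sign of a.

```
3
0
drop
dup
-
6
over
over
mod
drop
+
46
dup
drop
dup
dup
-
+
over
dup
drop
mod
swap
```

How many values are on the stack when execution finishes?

3    -> 3
0    -> 3 0
drop -> 3
dup  -> 3 3
-    -> 0
6    -> 0 6
over -> 0 6 0
over -> 0 6 0 6
mod  -> 0 6 0
drop -> 0 6
+    -> 6
46   -> 6 46
dup  -> 6 46 46
drop -> 6 46
dup  -> 6 46 46
dup  -> 6 46 46 46
-    -> 6 46 0
+    -> 6 46
over -> 6 46 6
dup  -> 6 46 6 6
drop -> 6 46 6
mod  -> 6 4
swap -> 4 6

2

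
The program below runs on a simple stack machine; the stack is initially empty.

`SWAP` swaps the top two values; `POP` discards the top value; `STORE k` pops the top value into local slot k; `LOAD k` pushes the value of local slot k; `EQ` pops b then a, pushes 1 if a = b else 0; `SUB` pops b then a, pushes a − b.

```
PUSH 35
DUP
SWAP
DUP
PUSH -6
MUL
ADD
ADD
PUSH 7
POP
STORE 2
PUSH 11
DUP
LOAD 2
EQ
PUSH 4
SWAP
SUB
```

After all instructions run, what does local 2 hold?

PUSH 35 : 35
DUP     : 35 35
SWAP    : 35 35
DUP     : 35 35 35
PUSH -6 : 35 35 35 -6
MUL     : 35 35 -210
ADD     : 35 -175
ADD     : -140
PUSH 7  : -140 7
POP     : -140
STORE 2 : (empty)
PUSH 11 : 11
DUP     : 11 11
LOAD 2  : 11 11 -140
EQ      : 11 0
PUSH 4  : 11 0 4
SWAP    : 11 4 0
SUB     : 11 4

-140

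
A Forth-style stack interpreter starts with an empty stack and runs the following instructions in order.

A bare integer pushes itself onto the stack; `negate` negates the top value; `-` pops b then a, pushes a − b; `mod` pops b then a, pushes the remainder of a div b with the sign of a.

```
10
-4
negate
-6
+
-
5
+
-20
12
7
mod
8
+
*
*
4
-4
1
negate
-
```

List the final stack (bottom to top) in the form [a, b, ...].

[-4420, 4, -3]

10     → [10]
-4     → [10, -4]
negate → [10, 4]
-6     → [10, 4, -6]
+      → [10, -2]
-      → [12]
5      → [12, 5]
+      → [17]
-20    → [17, -20]
12     → [17, -20, 12]
7      → [17, -20, 12, 7]
mod    → [17, -20, 5]
8      → [17, -20, 5, 8]
+      → [17, -20, 13]
*      → [17, -260]
*      → [-4420]
4      → [-4420, 4]
-4     → [-4420, 4, -4]
1      → [-4420, 4, -4, 1]
negate → [-4420, 4, -4, -1]
-      → [-4420, 4, -3]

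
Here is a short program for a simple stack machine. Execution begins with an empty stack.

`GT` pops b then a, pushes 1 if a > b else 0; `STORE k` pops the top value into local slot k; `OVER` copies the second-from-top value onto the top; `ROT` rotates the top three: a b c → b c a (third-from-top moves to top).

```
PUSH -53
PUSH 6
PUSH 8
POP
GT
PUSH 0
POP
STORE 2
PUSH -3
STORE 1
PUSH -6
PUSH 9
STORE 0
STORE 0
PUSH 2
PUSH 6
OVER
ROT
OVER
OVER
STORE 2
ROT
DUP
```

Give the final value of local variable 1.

PUSH -53 → -53
PUSH 6   → -53 6
PUSH 8   → -53 6 8
POP      → -53 6
GT       → 0
PUSH 0   → 0 0
POP      → 0
STORE 2  → (empty)
PUSH -3  → -3
STORE 1  → (empty)
PUSH -6  → -6
PUSH 9   → -6 9
STORE 0  → -6
STORE 0  → (empty)
PUSH 2   → 2
PUSH 6   → 2 6
OVER     → 2 6 2
ROT      → 6 2 2
OVER     → 6 2 2 2
OVER     → 6 2 2 2 2
STORE 2  → 6 2 2 2
ROT      → 6 2 2 2
DUP      → 6 2 2 2 2

-3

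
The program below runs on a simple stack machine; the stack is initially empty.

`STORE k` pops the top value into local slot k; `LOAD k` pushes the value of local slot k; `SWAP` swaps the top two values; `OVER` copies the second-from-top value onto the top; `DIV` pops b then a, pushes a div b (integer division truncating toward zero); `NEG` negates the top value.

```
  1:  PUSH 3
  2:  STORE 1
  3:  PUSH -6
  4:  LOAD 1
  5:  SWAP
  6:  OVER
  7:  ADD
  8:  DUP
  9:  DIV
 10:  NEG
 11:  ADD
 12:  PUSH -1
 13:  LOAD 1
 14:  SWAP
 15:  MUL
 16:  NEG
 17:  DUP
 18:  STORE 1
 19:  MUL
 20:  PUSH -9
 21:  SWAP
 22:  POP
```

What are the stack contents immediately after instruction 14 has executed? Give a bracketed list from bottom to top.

PUSH 3   [3]
STORE 1  []
PUSH -6  [-6]
LOAD 1   [-6, 3]
SWAP     [3, -6]
OVER     [3, -6, 3]
ADD      [3, -3]
DUP      [3, -3, -3]
DIV      [3, 1]
NEG      [3, -1]
ADD      [2]
PUSH -1  [2, -1]
LOAD 1   [2, -1, 3]
SWAP     [2, 3, -1]

[2, 3, -1]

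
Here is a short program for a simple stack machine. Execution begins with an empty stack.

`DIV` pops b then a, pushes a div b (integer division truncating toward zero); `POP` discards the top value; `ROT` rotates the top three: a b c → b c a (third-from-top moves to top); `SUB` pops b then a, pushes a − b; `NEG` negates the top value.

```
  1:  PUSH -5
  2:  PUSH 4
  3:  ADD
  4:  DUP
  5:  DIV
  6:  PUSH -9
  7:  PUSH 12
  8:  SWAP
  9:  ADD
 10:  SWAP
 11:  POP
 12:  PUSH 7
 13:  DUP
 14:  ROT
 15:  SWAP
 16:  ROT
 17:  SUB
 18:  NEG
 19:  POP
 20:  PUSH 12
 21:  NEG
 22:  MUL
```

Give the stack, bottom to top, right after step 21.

PUSH -5 : -5
PUSH 4  : -5 4
ADD     : -1
DUP     : -1 -1
DIV     : 1
PUSH -9 : 1 -9
PUSH 12 : 1 -9 12
SWAP    : 1 12 -9
ADD     : 1 3
SWAP    : 3 1
POP     : 3
PUSH 7  : 3 7
DUP     : 3 7 7
ROT     : 7 7 3
SWAP    : 7 3 7
ROT     : 3 7 7
SUB     : 3 0
NEG     : 3 0
POP     : 3
PUSH 12 : 3 12
NEG     : 3 -12

[3, -12]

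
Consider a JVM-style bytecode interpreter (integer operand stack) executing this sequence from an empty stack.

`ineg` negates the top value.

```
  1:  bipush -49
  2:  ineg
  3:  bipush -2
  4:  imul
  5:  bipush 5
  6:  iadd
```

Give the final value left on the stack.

-93

bipush -49 -> -49
ineg       -> 49
bipush -2  -> 49 -2
imul       -> -98
bipush 5   -> -98 5
iadd       -> -93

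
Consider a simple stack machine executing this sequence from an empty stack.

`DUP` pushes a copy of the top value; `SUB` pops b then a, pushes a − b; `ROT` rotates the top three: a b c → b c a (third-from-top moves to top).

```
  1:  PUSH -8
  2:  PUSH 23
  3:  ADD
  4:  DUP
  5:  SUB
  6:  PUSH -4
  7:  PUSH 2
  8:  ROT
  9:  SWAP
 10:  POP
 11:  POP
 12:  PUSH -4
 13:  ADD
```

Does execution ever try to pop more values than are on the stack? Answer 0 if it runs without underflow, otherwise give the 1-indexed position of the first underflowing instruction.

PUSH -8  [-8]
PUSH 23  [-8, 23]
ADD      [15]
DUP      [15, 15]
SUB      [0]
PUSH -4  [0, -4]
PUSH 2   [0, -4, 2]
ROT      [-4, 2, 0]
SWAP     [-4, 0, 2]
POP      [-4, 0]
POP      [-4]
PUSH -4  [-4, -4]
ADD      [-8]

0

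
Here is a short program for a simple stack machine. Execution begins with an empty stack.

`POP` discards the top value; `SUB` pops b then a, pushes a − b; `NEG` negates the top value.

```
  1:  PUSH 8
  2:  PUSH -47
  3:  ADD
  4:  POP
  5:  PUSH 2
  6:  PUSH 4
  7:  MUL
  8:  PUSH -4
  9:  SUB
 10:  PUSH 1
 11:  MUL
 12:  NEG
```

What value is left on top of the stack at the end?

-12

PUSH 8   → [8]
PUSH -47 → [8, -47]
ADD      → [-39]
POP      → []
PUSH 2   → [2]
PUSH 4   → [2, 4]
MUL      → [8]
PUSH -4  → [8, -4]
SUB      → [12]
PUSH 1   → [12, 1]
MUL      → [12]
NEG      → [-12]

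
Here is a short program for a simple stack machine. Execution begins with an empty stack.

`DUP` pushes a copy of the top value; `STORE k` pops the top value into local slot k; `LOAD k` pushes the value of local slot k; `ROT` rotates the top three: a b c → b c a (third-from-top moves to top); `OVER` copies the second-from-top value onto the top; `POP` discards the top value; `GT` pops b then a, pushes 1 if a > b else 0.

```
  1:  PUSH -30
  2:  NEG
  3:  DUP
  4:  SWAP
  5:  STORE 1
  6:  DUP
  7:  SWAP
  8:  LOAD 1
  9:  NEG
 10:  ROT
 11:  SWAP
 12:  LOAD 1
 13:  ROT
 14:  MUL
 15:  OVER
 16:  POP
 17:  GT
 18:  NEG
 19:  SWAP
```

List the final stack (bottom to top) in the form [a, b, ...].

[0, 30]

PUSH -30  [-30]
NEG       [30]
DUP       [30, 30]
SWAP      [30, 30]
STORE 1   [30]
DUP       [30, 30]
SWAP      [30, 30]
LOAD 1    [30, 30, 30]
NEG       [30, 30, -30]
ROT       [30, -30, 30]
SWAP      [30, 30, -30]
LOAD 1    [30, 30, -30, 30]
ROT       [30, -30, 30, 30]
MUL       [30, -30, 900]
OVER      [30, -30, 900, -30]
POP       [30, -30, 900]
GT        [30, 0]
NEG       [30, 0]
SWAP      [0, 30]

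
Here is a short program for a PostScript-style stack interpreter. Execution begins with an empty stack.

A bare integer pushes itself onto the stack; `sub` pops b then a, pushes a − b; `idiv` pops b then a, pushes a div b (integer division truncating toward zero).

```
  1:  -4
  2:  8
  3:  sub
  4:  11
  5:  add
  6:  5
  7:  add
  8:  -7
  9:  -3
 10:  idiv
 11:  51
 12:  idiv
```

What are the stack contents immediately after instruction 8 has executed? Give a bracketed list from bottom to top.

-4  : -4
8   : -4 8
sub : -12
11  : -12 11
add : -1
5   : -1 5
add : 4
-7  : 4 -7

[4, -7]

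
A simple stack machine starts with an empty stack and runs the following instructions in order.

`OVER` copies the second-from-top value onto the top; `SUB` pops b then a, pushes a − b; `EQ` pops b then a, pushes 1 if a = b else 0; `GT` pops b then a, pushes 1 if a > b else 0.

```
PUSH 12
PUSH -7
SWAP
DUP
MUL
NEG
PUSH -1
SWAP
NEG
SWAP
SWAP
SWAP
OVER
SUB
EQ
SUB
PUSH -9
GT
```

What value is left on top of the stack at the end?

1

PUSH 12  [12]
PUSH -7  [12, -7]
SWAP     [-7, 12]
DUP      [-7, 12, 12]
MUL      [-7, 144]
NEG      [-7, -144]
PUSH -1  [-7, -144, -1]
SWAP     [-7, -1, -144]
NEG      [-7, -1, 144]
SWAP     [-7, 144, -1]
SWAP     [-7, -1, 144]
SWAP     [-7, 144, -1]
OVER     [-7, 144, -1, 144]
SUB      [-7, 144, -145]
EQ       [-7, 0]
SUB      [-7]
PUSH -9  [-7, -9]
GT       [1]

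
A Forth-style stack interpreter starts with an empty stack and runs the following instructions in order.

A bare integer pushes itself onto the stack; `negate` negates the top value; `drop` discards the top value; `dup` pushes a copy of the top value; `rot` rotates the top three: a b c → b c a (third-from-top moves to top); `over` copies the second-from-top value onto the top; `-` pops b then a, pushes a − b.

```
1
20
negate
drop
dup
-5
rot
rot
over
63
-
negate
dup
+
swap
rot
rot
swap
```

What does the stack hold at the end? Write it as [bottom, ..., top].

[-5, 1, 124, 1]

1       1
20      1 20
negate  1 -20
drop    1
dup     1 1
-5      1 1 -5
rot     1 -5 1
rot     -5 1 1
over    -5 1 1 1
63      -5 1 1 1 63
-       -5 1 1 -62
negate  -5 1 1 62
dup     -5 1 1 62 62
+       -5 1 1 124
swap    -5 1 124 1
rot     -5 124 1 1
rot     -5 1 1 124
swap    -5 1 124 1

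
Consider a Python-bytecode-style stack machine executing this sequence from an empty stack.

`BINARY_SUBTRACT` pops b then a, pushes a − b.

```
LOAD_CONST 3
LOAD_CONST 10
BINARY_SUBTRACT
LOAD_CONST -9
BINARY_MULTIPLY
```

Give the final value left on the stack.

63

LOAD_CONST 3    : 3
LOAD_CONST 10   : 3 10
BINARY_SUBTRACT : -7
LOAD_CONST -9   : -7 -9
BINARY_MULTIPLY : 63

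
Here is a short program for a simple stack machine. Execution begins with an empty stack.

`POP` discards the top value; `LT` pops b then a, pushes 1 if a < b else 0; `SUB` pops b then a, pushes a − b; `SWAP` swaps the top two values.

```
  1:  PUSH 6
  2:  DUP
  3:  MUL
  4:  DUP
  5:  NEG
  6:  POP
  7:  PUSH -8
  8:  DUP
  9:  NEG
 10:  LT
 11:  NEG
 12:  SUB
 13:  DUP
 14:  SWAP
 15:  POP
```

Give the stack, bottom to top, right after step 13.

[37, 37]

PUSH 6  → [6]
DUP     → [6, 6]
MUL     → [36]
DUP     → [36, 36]
NEG     → [36, -36]
POP     → [36]
PUSH -8 → [36, -8]
DUP     → [36, -8, -8]
NEG     → [36, -8, 8]
LT      → [36, 1]
NEG     → [36, -1]
SUB     → [37]
DUP     → [37, 37]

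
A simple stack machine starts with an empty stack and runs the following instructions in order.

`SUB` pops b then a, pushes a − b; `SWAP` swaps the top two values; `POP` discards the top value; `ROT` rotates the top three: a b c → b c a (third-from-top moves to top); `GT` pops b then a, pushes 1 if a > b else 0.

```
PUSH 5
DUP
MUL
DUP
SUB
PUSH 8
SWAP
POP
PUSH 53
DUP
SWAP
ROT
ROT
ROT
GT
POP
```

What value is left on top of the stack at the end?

PUSH 5  → 5
DUP     → 5 5
MUL     → 25
DUP     → 25 25
SUB     → 0
PUSH 8  → 0 8
SWAP    → 8 0
POP     → 8
PUSH 53 → 8 53
DUP     → 8 53 53
SWAP    → 8 53 53
ROT     → 53 53 8
ROT     → 53 8 53
ROT     → 8 53 53
GT      → 8 0
POP     → 8

8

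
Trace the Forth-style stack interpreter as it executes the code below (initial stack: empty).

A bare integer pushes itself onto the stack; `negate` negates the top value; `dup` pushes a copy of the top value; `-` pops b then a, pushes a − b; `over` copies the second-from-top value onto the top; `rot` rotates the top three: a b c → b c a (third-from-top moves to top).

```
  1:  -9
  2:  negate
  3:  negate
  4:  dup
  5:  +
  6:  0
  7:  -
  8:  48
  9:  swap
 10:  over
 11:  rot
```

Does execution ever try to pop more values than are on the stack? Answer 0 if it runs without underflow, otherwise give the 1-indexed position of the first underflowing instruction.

0

-9     → -9
negate → 9
negate → -9
dup    → -9 -9
+      → -18
0      → -18 0
-      → -18
48     → -18 48
swap   → 48 -18
over   → 48 -18 48
rot    → -18 48 48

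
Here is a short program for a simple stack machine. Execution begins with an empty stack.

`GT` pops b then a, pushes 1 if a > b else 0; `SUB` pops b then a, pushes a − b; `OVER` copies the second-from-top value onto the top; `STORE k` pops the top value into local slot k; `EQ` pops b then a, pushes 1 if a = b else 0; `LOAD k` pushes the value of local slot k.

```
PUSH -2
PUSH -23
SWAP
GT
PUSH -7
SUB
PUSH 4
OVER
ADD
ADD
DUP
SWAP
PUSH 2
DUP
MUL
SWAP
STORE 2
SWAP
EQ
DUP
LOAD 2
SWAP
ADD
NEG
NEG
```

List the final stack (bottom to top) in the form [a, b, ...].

PUSH -2  : [-2]
PUSH -23 : [-2, -23]
SWAP     : [-23, -2]
GT       : [0]
PUSH -7  : [0, -7]
SUB      : [7]
PUSH 4   : [7, 4]
OVER     : [7, 4, 7]
ADD      : [7, 11]
ADD      : [18]
DUP      : [18, 18]
SWAP     : [18, 18]
PUSH 2   : [18, 18, 2]
DUP      : [18, 18, 2, 2]
MUL      : [18, 18, 4]
SWAP     : [18, 4, 18]
STORE 2  : [18, 4]
SWAP     : [4, 18]
EQ       : [0]
DUP      : [0, 0]
LOAD 2   : [0, 0, 18]
SWAP     : [0, 18, 0]
ADD      : [0, 18]
NEG      : [0, -18]
NEG      : [0, 18]

[0, 18]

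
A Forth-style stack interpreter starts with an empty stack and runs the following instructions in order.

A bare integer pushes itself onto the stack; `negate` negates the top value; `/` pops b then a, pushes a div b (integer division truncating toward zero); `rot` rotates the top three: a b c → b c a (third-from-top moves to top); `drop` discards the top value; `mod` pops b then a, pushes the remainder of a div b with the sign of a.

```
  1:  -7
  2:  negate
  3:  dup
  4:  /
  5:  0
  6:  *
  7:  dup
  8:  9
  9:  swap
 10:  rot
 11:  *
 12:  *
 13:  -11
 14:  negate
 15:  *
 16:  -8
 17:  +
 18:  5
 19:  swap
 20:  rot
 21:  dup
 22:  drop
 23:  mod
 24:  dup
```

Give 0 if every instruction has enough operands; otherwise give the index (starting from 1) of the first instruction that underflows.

-7     -> -7
negate -> 7
dup    -> 7 7
/      -> 1
0      -> 1 0
*      -> 0
dup    -> 0 0
9      -> 0 0 9
swap   -> 0 9 0
rot    -> 9 0 0
*      -> 9 0
*      -> 0
-11    -> 0 -11
negate -> 0 11
*      -> 0
-8     -> 0 -8
+      -> -8
5      -> -8 5
swap   -> 5 -8
rot  — needs 3 operands, stack has 2 → underflow

20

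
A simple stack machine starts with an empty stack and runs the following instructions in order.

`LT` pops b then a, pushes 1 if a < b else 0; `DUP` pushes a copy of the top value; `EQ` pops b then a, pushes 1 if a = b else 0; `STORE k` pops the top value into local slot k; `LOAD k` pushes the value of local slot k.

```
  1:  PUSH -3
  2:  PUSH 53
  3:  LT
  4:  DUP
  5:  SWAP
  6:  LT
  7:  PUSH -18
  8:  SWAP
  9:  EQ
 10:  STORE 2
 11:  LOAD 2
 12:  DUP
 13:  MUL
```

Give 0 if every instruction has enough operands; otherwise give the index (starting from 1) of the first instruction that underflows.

0

PUSH -3  → -3
PUSH 53  → -3 53
LT       → 1
DUP      → 1 1
SWAP     → 1 1
LT       → 0
PUSH -18 → 0 -18
SWAP     → -18 0
EQ       → 0
STORE 2  → (empty)
LOAD 2   → 0
DUP      → 0 0
MUL      → 0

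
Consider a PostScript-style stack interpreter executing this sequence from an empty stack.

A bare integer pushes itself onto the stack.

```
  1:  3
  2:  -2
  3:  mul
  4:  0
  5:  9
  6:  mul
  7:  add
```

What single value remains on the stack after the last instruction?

-6

3    [3]
-2   [3, -2]
mul  [-6]
0    [-6, 0]
9    [-6, 0, 9]
mul  [-6, 0]
add  [-6]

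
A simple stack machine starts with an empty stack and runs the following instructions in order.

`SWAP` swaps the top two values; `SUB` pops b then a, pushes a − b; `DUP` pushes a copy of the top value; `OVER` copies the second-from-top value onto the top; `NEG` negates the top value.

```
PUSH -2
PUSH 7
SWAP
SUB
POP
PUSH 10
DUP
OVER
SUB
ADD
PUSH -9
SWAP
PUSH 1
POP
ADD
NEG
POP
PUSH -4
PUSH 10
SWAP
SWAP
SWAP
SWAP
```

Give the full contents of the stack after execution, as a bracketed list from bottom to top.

PUSH -2 : -2
PUSH 7  : -2 7
SWAP    : 7 -2
SUB     : 9
POP     : (empty)
PUSH 10 : 10
DUP     : 10 10
OVER    : 10 10 10
SUB     : 10 0
ADD     : 10
PUSH -9 : 10 -9
SWAP    : -9 10
PUSH 1  : -9 10 1
POP     : -9 10
ADD     : 1
NEG     : -1
POP     : (empty)
PUSH -4 : -4
PUSH 10 : -4 10
SWAP    : 10 -4
SWAP    : -4 10
SWAP    : 10 -4
SWAP    : -4 10

[-4, 10]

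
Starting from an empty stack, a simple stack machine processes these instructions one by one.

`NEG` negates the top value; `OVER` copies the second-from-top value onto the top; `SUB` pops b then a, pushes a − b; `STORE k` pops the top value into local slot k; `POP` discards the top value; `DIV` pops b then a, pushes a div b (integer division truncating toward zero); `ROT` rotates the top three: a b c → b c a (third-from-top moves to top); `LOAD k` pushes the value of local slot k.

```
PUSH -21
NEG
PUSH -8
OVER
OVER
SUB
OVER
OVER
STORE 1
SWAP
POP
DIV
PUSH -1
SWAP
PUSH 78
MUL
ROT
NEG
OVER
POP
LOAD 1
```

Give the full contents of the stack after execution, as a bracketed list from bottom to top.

PUSH -21 -> [-21]
NEG      -> [21]
PUSH -8  -> [21, -8]
OVER     -> [21, -8, 21]
OVER     -> [21, -8, 21, -8]
SUB      -> [21, -8, 29]
OVER     -> [21, -8, 29, -8]
OVER     -> [21, -8, 29, -8, 29]
STORE 1  -> [21, -8, 29, -8]
SWAP     -> [21, -8, -8, 29]
POP      -> [21, -8, -8]
DIV      -> [21, 1]
PUSH -1  -> [21, 1, -1]
SWAP     -> [21, -1, 1]
PUSH 78  -> [21, -1, 1, 78]
MUL      -> [21, -1, 78]
ROT      -> [-1, 78, 21]
NEG      -> [-1, 78, -21]
OVER     -> [-1, 78, -21, 78]
POP      -> [-1, 78, -21]
LOAD 1   -> [-1, 78, -21, 29]

[-1, 78, -21, 29]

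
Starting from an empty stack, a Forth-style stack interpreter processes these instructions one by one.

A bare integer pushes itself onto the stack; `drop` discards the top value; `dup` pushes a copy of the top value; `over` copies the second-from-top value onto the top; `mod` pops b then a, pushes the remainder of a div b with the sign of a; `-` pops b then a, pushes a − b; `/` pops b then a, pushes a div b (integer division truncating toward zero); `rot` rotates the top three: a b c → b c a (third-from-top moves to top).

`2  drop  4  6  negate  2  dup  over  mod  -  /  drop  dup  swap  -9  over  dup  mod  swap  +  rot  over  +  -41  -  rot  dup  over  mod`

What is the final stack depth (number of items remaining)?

2      -> [2]
drop   -> []
4      -> [4]
6      -> [4, 6]
negate -> [4, -6]
2      -> [4, -6, 2]
dup    -> [4, -6, 2, 2]
over   -> [4, -6, 2, 2, 2]
mod    -> [4, -6, 2, 0]
-      -> [4, -6, 2]
/      -> [4, -3]
drop   -> [4]
dup    -> [4, 4]
swap   -> [4, 4]
-9     -> [4, 4, -9]
over   -> [4, 4, -9, 4]
dup    -> [4, 4, -9, 4, 4]
mod    -> [4, 4, -9, 0]
swap   -> [4, 4, 0, -9]
+      -> [4, 4, -9]
rot    -> [4, -9, 4]
over   -> [4, -9, 4, -9]
+      -> [4, -9, -5]
-41    -> [4, -9, -5, -41]
-      -> [4, -9, 36]
rot    -> [-9, 36, 4]
dup    -> [-9, 36, 4, 4]
over   -> [-9, 36, 4, 4, 4]
mod    -> [-9, 36, 4, 0]

4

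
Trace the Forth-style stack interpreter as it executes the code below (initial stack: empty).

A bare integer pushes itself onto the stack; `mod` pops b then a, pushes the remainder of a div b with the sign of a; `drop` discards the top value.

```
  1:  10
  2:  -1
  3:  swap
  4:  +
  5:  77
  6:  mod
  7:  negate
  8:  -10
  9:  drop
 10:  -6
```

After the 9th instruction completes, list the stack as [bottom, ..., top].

10     → 10
-1     → 10 -1
swap   → -1 10
+      → 9
77     → 9 77
mod    → 9
negate → -9
-10    → -9 -10
drop   → -9

[-9]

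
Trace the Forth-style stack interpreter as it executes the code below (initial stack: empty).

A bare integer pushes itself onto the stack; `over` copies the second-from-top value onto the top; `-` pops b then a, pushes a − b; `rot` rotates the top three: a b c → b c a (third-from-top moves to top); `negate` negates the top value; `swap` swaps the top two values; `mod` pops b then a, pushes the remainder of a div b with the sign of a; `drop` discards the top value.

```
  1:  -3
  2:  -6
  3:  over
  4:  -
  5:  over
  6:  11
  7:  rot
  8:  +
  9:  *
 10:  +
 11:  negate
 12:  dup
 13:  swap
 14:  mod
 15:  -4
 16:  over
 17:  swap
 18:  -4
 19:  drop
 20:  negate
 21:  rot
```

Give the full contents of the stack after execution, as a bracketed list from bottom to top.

[0, 4, 0]

-3      -3
-6      -3 -6
over    -3 -6 -3
-       -3 -3
over    -3 -3 -3
11      -3 -3 -3 11
rot     -3 -3 11 -3
+       -3 -3 8
*       -3 -24
+       -27
negate  27
dup     27 27
swap    27 27
mod     0
-4      0 -4
over    0 -4 0
swap    0 0 -4
-4      0 0 -4 -4
drop    0 0 -4
negate  0 0 4
rot     0 4 0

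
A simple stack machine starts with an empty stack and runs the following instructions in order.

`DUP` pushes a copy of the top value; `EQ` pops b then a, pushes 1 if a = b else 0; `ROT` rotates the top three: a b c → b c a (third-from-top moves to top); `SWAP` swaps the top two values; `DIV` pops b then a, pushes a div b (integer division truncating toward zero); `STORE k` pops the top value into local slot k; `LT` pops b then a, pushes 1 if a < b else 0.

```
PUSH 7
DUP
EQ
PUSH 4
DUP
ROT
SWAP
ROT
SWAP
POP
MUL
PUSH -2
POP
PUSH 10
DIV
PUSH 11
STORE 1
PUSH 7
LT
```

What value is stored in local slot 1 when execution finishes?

PUSH 7  → 7
DUP     → 7 7
EQ      → 1
PUSH 4  → 1 4
DUP     → 1 4 4
ROT     → 4 4 1
SWAP    → 4 1 4
ROT     → 1 4 4
SWAP    → 1 4 4
POP     → 1 4
MUL     → 4
PUSH -2 → 4 -2
POP     → 4
PUSH 10 → 4 10
DIV     → 0
PUSH 11 → 0 11
STORE 1 → 0
PUSH 7  → 0 7
LT      → 1

11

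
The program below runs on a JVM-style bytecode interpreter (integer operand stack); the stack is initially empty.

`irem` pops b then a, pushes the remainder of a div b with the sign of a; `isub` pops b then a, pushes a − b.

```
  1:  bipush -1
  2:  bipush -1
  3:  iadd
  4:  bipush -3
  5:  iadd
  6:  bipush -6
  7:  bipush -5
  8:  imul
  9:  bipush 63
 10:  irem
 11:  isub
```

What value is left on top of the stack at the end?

-35

bipush -1  -1
bipush -1  -1 -1
iadd       -2
bipush -3  -2 -3
iadd       -5
bipush -6  -5 -6
bipush -5  -5 -6 -5
imul       -5 30
bipush 63  -5 30 63
irem       -5 30
isub       -35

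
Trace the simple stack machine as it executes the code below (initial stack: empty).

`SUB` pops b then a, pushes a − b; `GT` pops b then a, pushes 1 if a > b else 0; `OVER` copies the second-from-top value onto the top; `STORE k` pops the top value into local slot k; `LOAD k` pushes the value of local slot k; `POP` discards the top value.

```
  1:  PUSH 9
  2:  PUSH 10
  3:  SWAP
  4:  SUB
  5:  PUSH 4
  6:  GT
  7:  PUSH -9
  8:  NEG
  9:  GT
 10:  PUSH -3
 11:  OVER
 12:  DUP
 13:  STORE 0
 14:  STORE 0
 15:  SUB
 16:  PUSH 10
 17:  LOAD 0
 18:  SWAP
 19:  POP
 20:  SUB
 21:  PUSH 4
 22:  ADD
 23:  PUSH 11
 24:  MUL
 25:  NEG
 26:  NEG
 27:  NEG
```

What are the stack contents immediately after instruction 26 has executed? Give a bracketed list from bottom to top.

[77]

PUSH 9   9
PUSH 10  9 10
SWAP     10 9
SUB      1
PUSH 4   1 4
GT       0
PUSH -9  0 -9
NEG      0 9
GT       0
PUSH -3  0 -3
OVER     0 -3 0
DUP      0 -3 0 0
STORE 0  0 -3 0
STORE 0  0 -3
SUB      3
PUSH 10  3 10
LOAD 0   3 10 0
SWAP     3 0 10
POP      3 0
SUB      3
PUSH 4   3 4
ADD      7
PUSH 11  7 11
MUL      77
NEG      -77
NEG      77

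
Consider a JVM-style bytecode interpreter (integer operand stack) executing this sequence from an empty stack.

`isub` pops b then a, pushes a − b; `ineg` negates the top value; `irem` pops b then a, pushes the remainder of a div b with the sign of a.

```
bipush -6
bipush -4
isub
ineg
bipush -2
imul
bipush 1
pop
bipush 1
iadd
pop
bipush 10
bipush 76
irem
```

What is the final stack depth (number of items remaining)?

bipush -6 : -6
bipush -4 : -6 -4
isub      : -2
ineg      : 2
bipush -2 : 2 -2
imul      : -4
bipush 1  : -4 1
pop       : -4
bipush 1  : -4 1
iadd      : -3
pop       : (empty)
bipush 10 : 10
bipush 76 : 10 76
irem      : 10

1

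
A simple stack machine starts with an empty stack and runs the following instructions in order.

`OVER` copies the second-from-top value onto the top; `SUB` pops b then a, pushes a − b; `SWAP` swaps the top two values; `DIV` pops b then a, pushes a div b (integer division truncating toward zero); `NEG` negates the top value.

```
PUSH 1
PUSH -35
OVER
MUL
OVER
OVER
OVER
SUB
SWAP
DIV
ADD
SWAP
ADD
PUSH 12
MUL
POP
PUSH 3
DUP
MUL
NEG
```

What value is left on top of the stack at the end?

-9

PUSH 1   : 1
PUSH -35 : 1 -35
OVER     : 1 -35 1
MUL      : 1 -35
OVER     : 1 -35 1
OVER     : 1 -35 1 -35
OVER     : 1 -35 1 -35 1
SUB      : 1 -35 1 -36
SWAP     : 1 -35 -36 1
DIV      : 1 -35 -36
ADD      : 1 -71
SWAP     : -71 1
ADD      : -70
PUSH 12  : -70 12
MUL      : -840
POP      : (empty)
PUSH 3   : 3
DUP      : 3 3
MUL      : 9
NEG      : -9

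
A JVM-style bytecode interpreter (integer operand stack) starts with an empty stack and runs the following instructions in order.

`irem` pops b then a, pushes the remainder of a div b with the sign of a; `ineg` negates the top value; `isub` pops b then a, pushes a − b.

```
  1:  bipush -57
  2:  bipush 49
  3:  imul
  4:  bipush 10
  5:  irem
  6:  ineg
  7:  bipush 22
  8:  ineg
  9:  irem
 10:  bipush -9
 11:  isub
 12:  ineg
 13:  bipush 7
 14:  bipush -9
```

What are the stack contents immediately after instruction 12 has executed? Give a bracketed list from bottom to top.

bipush -57 → [-57]
bipush 49  → [-57, 49]
imul       → [-2793]
bipush 10  → [-2793, 10]
irem       → [-3]
ineg       → [3]
bipush 22  → [3, 22]
ineg       → [3, -22]
irem       → [3]
bipush -9  → [3, -9]
isub       → [12]
ineg       → [-12]

[-12]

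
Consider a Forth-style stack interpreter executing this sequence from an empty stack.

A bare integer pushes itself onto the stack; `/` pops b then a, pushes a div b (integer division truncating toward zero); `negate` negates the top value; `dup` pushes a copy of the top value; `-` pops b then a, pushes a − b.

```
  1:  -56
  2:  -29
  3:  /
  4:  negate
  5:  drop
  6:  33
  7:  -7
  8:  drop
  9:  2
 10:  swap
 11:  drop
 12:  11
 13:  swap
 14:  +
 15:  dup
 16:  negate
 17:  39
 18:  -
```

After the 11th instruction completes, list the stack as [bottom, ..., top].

[2]

-56     -56
-29     -56 -29
/       1
negate  -1
drop    (empty)
33      33
-7      33 -7
drop    33
2       33 2
swap    2 33
drop    2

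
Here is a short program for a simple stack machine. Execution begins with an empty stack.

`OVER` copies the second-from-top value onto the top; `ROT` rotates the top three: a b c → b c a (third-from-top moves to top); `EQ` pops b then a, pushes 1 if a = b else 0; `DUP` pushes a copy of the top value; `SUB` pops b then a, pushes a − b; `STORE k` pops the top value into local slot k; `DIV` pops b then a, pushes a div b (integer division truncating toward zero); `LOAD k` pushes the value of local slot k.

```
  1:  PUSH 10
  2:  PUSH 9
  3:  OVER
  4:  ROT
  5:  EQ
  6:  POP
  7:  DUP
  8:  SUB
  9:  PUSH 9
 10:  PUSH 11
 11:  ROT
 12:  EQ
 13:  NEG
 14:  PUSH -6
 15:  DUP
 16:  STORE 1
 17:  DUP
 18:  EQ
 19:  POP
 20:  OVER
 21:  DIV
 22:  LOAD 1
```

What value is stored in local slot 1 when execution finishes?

PUSH 10 -> 10
PUSH 9  -> 10 9
OVER    -> 10 9 10
ROT     -> 9 10 10
EQ      -> 9 1
POP     -> 9
DUP     -> 9 9
SUB     -> 0
PUSH 9  -> 0 9
PUSH 11 -> 0 9 11
ROT     -> 9 11 0
EQ      -> 9 0
NEG     -> 9 0
PUSH -6 -> 9 0 -6
DUP     -> 9 0 -6 -6
STORE 1 -> 9 0 -6
DUP     -> 9 0 -6 -6
EQ      -> 9 0 1
POP     -> 9 0
OVER    -> 9 0 9
DIV     -> 9 0
LOAD 1  -> 9 0 -6

-6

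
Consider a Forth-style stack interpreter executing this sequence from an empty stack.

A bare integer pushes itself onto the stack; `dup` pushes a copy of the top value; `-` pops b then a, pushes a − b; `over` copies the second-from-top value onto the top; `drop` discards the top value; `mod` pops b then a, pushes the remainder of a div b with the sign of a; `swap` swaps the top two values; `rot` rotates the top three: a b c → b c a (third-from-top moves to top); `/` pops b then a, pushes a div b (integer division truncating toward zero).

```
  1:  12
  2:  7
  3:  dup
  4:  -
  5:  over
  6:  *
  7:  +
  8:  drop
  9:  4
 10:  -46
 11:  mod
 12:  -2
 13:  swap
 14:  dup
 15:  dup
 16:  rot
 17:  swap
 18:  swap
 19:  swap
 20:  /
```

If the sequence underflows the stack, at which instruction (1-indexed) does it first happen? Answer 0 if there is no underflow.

0

12   : [12]
7    : [12, 7]
dup  : [12, 7, 7]
-    : [12, 0]
over : [12, 0, 12]
*    : [12, 0]
+    : [12]
drop : []
4    : [4]
-46  : [4, -46]
mod  : [4]
-2   : [4, -2]
swap : [-2, 4]
dup  : [-2, 4, 4]
dup  : [-2, 4, 4, 4]
rot  : [-2, 4, 4, 4]
swap : [-2, 4, 4, 4]
swap : [-2, 4, 4, 4]
swap : [-2, 4, 4, 4]
/    : [-2, 4, 1]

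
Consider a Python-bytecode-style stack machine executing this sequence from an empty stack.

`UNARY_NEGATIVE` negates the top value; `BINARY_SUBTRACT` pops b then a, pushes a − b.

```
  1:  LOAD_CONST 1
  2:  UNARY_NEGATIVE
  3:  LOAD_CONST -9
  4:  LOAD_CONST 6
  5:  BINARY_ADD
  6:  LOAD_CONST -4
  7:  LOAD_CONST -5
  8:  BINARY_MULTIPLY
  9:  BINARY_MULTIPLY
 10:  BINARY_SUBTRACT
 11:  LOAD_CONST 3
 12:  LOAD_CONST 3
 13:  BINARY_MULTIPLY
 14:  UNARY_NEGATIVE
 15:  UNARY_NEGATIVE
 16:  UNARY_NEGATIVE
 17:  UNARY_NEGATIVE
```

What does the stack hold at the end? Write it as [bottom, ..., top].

[59, 9]

LOAD_CONST 1    -> 1
UNARY_NEGATIVE  -> -1
LOAD_CONST -9   -> -1 -9
LOAD_CONST 6    -> -1 -9 6
BINARY_ADD      -> -1 -3
LOAD_CONST -4   -> -1 -3 -4
LOAD_CONST -5   -> -1 -3 -4 -5
BINARY_MULTIPLY -> -1 -3 20
BINARY_MULTIPLY -> -1 -60
BINARY_SUBTRACT -> 59
LOAD_CONST 3    -> 59 3
LOAD_CONST 3    -> 59 3 3
BINARY_MULTIPLY -> 59 9
UNARY_NEGATIVE  -> 59 -9
UNARY_NEGATIVE  -> 59 9
UNARY_NEGATIVE  -> 59 -9
UNARY_NEGATIVE  -> 59 9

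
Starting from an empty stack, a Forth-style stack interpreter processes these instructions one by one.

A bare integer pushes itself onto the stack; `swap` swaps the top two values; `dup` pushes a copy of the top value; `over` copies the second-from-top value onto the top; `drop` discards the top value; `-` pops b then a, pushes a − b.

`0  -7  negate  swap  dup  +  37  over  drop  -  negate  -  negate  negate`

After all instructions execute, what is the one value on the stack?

0      : 0
-7     : 0 -7
negate : 0 7
swap   : 7 0
dup    : 7 0 0
+      : 7 0
37     : 7 0 37
over   : 7 0 37 0
drop   : 7 0 37
-      : 7 -37
negate : 7 37
-      : -30
negate : 30
negate : -30

-30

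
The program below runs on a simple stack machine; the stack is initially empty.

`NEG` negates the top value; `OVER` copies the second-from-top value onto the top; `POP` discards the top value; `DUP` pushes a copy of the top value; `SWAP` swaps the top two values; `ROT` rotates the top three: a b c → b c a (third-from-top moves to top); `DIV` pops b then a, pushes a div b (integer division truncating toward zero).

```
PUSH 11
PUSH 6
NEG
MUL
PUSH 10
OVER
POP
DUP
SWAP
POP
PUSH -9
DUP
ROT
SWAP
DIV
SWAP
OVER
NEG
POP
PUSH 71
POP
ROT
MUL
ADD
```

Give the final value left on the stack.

PUSH 11 → [11]
PUSH 6  → [11, 6]
NEG     → [11, -6]
MUL     → [-66]
PUSH 10 → [-66, 10]
OVER    → [-66, 10, -66]
POP     → [-66, 10]
DUP     → [-66, 10, 10]
SWAP    → [-66, 10, 10]
POP     → [-66, 10]
PUSH -9 → [-66, 10, -9]
DUP     → [-66, 10, -9, -9]
ROT     → [-66, -9, -9, 10]
SWAP    → [-66, -9, 10, -9]
DIV     → [-66, -9, -1]
SWAP    → [-66, -1, -9]
OVER    → [-66, -1, -9, -1]
NEG     → [-66, -1, -9, 1]
POP     → [-66, -1, -9]
PUSH 71 → [-66, -1, -9, 71]
POP     → [-66, -1, -9]
ROT     → [-1, -9, -66]
MUL     → [-1, 594]
ADD     → [593]

593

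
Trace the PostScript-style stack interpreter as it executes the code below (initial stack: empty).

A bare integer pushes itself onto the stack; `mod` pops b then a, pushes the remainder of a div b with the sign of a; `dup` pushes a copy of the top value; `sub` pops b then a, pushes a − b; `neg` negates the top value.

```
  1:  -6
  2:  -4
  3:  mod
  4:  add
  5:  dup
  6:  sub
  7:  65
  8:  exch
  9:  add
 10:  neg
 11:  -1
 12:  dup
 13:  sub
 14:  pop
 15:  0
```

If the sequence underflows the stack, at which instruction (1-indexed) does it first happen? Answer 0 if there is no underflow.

-6   -6
-4   -6 -4
mod  -2
add  — needs 2 operands, stack has 1 → underflow

4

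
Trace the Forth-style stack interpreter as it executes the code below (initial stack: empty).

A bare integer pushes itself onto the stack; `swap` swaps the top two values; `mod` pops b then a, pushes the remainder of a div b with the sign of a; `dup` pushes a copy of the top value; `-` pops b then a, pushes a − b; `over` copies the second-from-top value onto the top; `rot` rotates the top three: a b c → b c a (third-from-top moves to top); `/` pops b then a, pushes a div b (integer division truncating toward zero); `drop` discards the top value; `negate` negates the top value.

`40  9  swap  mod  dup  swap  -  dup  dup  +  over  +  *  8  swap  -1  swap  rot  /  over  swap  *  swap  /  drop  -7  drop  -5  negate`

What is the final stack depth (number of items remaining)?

1

40     -> 40
9      -> 40 9
swap   -> 9 40
mod    -> 9
dup    -> 9 9
swap   -> 9 9
-      -> 0
dup    -> 0 0
dup    -> 0 0 0
+      -> 0 0
over   -> 0 0 0
+      -> 0 0
*      -> 0
8      -> 0 8
swap   -> 8 0
-1     -> 8 0 -1
swap   -> 8 -1 0
rot    -> -1 0 8
/      -> -1 0
over   -> -1 0 -1
swap   -> -1 -1 0
*      -> -1 0
swap   -> 0 -1
/      -> 0
drop   -> (empty)
-7     -> -7
drop   -> (empty)
-5     -> -5
negate -> 5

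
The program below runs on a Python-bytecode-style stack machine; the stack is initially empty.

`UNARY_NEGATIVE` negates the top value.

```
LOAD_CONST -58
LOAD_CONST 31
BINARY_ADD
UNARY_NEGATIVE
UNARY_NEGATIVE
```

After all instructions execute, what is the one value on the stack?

-27

LOAD_CONST -58 -> [-58]
LOAD_CONST 31  -> [-58, 31]
BINARY_ADD     -> [-27]
UNARY_NEGATIVE -> [27]
UNARY_NEGATIVE -> [-27]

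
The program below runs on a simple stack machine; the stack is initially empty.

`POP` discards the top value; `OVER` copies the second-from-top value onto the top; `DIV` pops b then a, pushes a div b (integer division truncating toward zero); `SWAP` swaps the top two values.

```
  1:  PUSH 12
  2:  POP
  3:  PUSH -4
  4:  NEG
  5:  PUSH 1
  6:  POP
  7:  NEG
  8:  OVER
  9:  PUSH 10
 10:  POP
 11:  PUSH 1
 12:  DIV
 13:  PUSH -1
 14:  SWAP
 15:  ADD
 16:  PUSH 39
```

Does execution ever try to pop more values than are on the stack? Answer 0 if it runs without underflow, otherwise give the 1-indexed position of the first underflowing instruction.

8

PUSH 12 -> [12]
POP     -> []
PUSH -4 -> [-4]
NEG     -> [4]
PUSH 1  -> [4, 1]
POP     -> [4]
NEG     -> [-4]
OVER  — needs 2 operands, stack has 1 → underflow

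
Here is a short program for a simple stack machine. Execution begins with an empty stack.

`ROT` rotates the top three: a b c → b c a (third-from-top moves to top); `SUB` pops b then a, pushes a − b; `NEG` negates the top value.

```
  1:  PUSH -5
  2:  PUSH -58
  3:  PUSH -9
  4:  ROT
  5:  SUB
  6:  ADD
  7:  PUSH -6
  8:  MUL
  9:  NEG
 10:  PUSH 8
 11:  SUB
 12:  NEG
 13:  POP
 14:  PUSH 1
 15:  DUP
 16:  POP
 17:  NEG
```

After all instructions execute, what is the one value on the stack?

PUSH -5  : -5
PUSH -58 : -5 -58
PUSH -9  : -5 -58 -9
ROT      : -58 -9 -5
SUB      : -58 -4
ADD      : -62
PUSH -6  : -62 -6
MUL      : 372
NEG      : -372
PUSH 8   : -372 8
SUB      : -380
NEG      : 380
POP      : (empty)
PUSH 1   : 1
DUP      : 1 1
POP      : 1
NEG      : -1

-1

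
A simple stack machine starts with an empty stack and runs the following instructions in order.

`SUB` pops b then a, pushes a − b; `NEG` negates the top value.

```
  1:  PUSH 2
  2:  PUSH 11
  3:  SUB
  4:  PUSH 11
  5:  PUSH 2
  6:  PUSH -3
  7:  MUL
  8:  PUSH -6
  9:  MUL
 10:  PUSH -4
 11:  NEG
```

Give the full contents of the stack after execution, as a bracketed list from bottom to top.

PUSH 2  → 2
PUSH 11 → 2 11
SUB     → -9
PUSH 11 → -9 11
PUSH 2  → -9 11 2
PUSH -3 → -9 11 2 -3
MUL     → -9 11 -6
PUSH -6 → -9 11 -6 -6
MUL     → -9 11 36
PUSH -4 → -9 11 36 -4
NEG     → -9 11 36 4

[-9, 11, 36, 4]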